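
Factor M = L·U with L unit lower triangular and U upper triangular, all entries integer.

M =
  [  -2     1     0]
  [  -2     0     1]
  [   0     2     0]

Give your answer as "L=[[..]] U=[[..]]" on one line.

  R1 -= 1·R0 → [0,-1,1]
  R2 -= 0·R0 → [0,2,0]
  R2 -= -2·R1 → [0,0,2]

L=[[1,0,0],[1,1,0],[0,-2,1]] U=[[-2,1,0],[0,-1,1],[0,0,2]]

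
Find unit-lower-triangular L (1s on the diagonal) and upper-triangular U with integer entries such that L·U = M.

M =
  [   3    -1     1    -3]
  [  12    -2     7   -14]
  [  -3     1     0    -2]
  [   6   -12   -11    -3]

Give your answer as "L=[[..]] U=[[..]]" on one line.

L=[[1,0,0,0],[4,1,0,0],[-1,0,1,0],[2,-5,2,1]] U=[[3,-1,1,-3],[0,2,3,-2],[0,0,1,-5],[0,0,0,3]]

  row1 -= 4·row0 → [0,2,3,-2]
  row2 -= -1·row0 → [0,0,1,-5]
  row3 -= 2·row0 → [0,-10,-13,3]
  row2 -= 0·row1 → [0,0,1,-5]
  row3 -= -5·row1 → [0,0,2,-7]
  row3 -= 2·row2 → [0,0,0,3]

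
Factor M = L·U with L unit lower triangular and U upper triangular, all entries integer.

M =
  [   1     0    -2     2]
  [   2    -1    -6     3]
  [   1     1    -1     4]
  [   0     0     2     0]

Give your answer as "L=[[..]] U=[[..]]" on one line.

L=[[1,0,0,0],[2,1,0,0],[1,-1,1,0],[0,0,-2,1]] U=[[1,0,-2,2],[0,-1,-2,-1],[0,0,-1,1],[0,0,0,2]]

  r1 -= 2·r0 → [0,-1,-2,-1]
  r2 -= 1·r0 → [0,1,1,2]
  r3 -= 0·r0 → [0,0,2,0]
  r2 -= -1·r1 → [0,0,-1,1]
  r3 -= 0·r1 → [0,0,2,0]
  r3 -= -2·r2 → [0,0,0,2]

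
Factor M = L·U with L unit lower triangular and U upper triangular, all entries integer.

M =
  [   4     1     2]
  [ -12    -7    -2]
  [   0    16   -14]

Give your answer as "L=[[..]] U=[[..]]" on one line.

L=[[1,0,0],[-3,1,0],[0,-4,1]] U=[[4,1,2],[0,-4,4],[0,0,2]]

  row1 -= -3·row0 → [0,-4,4]
  row2 -= 0·row0 → [0,16,-14]
  row2 -= -4·row1 → [0,0,2]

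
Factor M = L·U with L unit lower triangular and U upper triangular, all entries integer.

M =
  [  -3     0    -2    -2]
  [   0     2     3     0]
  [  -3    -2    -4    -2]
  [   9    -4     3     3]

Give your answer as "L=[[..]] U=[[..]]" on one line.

  r1 -= 0·r0 → [0,2,3,0]
  r2 -= 1·r0 → [0,-2,-2,0]
  r3 -= -3·r0 → [0,-4,-3,-3]
  r2 -= -1·r1 → [0,0,1,0]
  r3 -= -2·r1 → [0,0,3,-3]
  r3 -= 3·r2 → [0,0,0,-3]

L=[[1,0,0,0],[0,1,0,0],[1,-1,1,0],[-3,-2,3,1]] U=[[-3,0,-2,-2],[0,2,3,0],[0,0,1,0],[0,0,0,-3]]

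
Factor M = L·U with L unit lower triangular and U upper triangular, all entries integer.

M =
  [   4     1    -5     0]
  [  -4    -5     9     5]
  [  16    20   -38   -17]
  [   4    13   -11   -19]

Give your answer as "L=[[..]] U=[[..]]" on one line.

  row1 -= -1·row0 → [0,-4,4,5]
  row2 -= 4·row0 → [0,16,-18,-17]
  row3 -= 1·row0 → [0,12,-6,-19]
  row2 -= -4·row1 → [0,0,-2,3]
  row3 -= -3·row1 → [0,0,6,-4]
  row3 -= -3·row2 → [0,0,0,5]

L=[[1,0,0,0],[-1,1,0,0],[4,-4,1,0],[1,-3,-3,1]] U=[[4,1,-5,0],[0,-4,4,5],[0,0,-2,3],[0,0,0,5]]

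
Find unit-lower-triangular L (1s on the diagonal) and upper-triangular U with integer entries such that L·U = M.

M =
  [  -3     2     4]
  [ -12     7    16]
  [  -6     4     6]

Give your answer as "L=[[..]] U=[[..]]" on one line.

  r1 -= 4·r0 → [0,-1,0]
  r2 -= 2·r0 → [0,0,-2]
  r2 -= 0·r1 → [0,0,-2]

L=[[1,0,0],[4,1,0],[2,0,1]] U=[[-3,2,4],[0,-1,0],[0,0,-2]]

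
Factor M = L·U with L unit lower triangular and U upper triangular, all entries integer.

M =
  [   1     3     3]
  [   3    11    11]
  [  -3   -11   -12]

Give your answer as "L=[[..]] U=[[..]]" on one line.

L=[[1,0,0],[3,1,0],[-3,-1,1]] U=[[1,3,3],[0,2,2],[0,0,-1]]

  R1 -= 3·R0 → [0,2,2]
  R2 -= -3·R0 → [0,-2,-3]
  R2 -= -1·R1 → [0,0,-1]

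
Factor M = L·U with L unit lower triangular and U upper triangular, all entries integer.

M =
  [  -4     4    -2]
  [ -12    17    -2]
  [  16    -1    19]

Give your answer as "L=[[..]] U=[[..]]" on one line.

L=[[1,0,0],[3,1,0],[-4,3,1]] U=[[-4,4,-2],[0,5,4],[0,0,-1]]

  row1 -= 3·row0 → [0,5,4]
  row2 -= -4·row0 → [0,15,11]
  row2 -= 3·row1 → [0,0,-1]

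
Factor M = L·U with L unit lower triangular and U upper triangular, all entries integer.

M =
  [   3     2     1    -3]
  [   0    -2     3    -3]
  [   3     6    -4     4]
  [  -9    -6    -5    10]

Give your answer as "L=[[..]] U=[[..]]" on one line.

  r1 -= 0·r0 → [0,-2,3,-3]
  r2 -= 1·r0 → [0,4,-5,7]
  r3 -= -3·r0 → [0,0,-2,1]
  r2 -= -2·r1 → [0,0,1,1]
  r3 -= 0·r1 → [0,0,-2,1]
  r3 -= -2·r2 → [0,0,0,3]

L=[[1,0,0,0],[0,1,0,0],[1,-2,1,0],[-3,0,-2,1]] U=[[3,2,1,-3],[0,-2,3,-3],[0,0,1,1],[0,0,0,3]]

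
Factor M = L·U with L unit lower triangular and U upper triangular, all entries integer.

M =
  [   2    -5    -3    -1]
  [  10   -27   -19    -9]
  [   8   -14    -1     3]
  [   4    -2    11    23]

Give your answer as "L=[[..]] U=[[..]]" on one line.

L=[[1,0,0,0],[5,1,0,0],[4,-3,1,0],[2,-4,-1,1]] U=[[2,-5,-3,-1],[0,-2,-4,-4],[0,0,-1,-5],[0,0,0,4]]

  row1 -= 5·row0 → [0,-2,-4,-4]
  row2 -= 4·row0 → [0,6,11,7]
  row3 -= 2·row0 → [0,8,17,25]
  row2 -= -3·row1 → [0,0,-1,-5]
  row3 -= -4·row1 → [0,0,1,9]
  row3 -= -1·row2 → [0,0,0,4]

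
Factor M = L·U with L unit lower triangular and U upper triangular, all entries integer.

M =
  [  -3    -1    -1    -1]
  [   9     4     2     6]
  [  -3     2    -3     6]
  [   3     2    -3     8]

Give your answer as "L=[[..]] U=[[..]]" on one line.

  R1 -= -3·R0 → [0,1,-1,3]
  R2 -= 1·R0 → [0,3,-2,7]
  R3 -= -1·R0 → [0,1,-4,7]
  R2 -= 3·R1 → [0,0,1,-2]
  R3 -= 1·R1 → [0,0,-3,4]
  R3 -= -3·R2 → [0,0,0,-2]

L=[[1,0,0,0],[-3,1,0,0],[1,3,1,0],[-1,1,-3,1]] U=[[-3,-1,-1,-1],[0,1,-1,3],[0,0,1,-2],[0,0,0,-2]]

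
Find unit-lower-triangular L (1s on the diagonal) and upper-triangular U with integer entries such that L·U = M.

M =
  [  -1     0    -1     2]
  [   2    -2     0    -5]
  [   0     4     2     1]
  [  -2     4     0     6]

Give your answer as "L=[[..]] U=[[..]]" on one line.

  R1 -= -2·R0 → [0,-2,-2,-1]
  R2 -= 0·R0 → [0,4,2,1]
  R3 -= 2·R0 → [0,4,2,2]
  R2 -= -2·R1 → [0,0,-2,-1]
  R3 -= -2·R1 → [0,0,-2,0]
  R3 -= 1·R2 → [0,0,0,1]

L=[[1,0,0,0],[-2,1,0,0],[0,-2,1,0],[2,-2,1,1]] U=[[-1,0,-1,2],[0,-2,-2,-1],[0,0,-2,-1],[0,0,0,1]]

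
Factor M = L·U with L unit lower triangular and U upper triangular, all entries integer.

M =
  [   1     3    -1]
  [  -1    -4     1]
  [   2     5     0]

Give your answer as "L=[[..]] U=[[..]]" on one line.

  row1 -= -1·row0 → [0,-1,0]
  row2 -= 2·row0 → [0,-1,2]
  row2 -= 1·row1 → [0,0,2]

L=[[1,0,0],[-1,1,0],[2,1,1]] U=[[1,3,-1],[0,-1,0],[0,0,2]]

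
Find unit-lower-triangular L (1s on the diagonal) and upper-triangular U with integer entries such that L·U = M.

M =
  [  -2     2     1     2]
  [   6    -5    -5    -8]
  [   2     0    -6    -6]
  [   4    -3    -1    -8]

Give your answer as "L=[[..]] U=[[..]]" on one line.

  row1 -= -3·row0 → [0,1,-2,-2]
  row2 -= -1·row0 → [0,2,-5,-4]
  row3 -= -2·row0 → [0,1,1,-4]
  row2 -= 2·row1 → [0,0,-1,0]
  row3 -= 1·row1 → [0,0,3,-2]
  row3 -= -3·row2 → [0,0,0,-2]

L=[[1,0,0,0],[-3,1,0,0],[-1,2,1,0],[-2,1,-3,1]] U=[[-2,2,1,2],[0,1,-2,-2],[0,0,-1,0],[0,0,0,-2]]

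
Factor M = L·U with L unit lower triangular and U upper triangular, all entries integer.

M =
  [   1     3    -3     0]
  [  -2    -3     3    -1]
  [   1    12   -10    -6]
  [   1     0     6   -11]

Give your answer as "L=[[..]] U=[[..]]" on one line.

  r1 -= -2·r0 → [0,3,-3,-1]
  r2 -= 1·r0 → [0,9,-7,-6]
  r3 -= 1·r0 → [0,-3,9,-11]
  r2 -= 3·r1 → [0,0,2,-3]
  r3 -= -1·r1 → [0,0,6,-12]
  r3 -= 3·r2 → [0,0,0,-3]

L=[[1,0,0,0],[-2,1,0,0],[1,3,1,0],[1,-1,3,1]] U=[[1,3,-3,0],[0,3,-3,-1],[0,0,2,-3],[0,0,0,-3]]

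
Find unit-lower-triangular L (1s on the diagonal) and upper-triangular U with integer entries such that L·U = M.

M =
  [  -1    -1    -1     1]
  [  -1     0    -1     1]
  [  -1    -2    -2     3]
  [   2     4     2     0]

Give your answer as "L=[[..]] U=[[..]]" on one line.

  R1 -= 1·R0 → [0,1,0,0]
  R2 -= 1·R0 → [0,-1,-1,2]
  R3 -= -2·R0 → [0,2,0,2]
  R2 -= -1·R1 → [0,0,-1,2]
  R3 -= 2·R1 → [0,0,0,2]
  R3 -= 0·R2 → [0,0,0,2]

L=[[1,0,0,0],[1,1,0,0],[1,-1,1,0],[-2,2,0,1]] U=[[-1,-1,-1,1],[0,1,0,0],[0,0,-1,2],[0,0,0,2]]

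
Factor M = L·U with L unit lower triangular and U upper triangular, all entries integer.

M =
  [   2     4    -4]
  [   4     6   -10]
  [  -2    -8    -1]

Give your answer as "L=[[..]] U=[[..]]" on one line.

  r1 -= 2·r0 → [0,-2,-2]
  r2 -= -1·r0 → [0,-4,-5]
  r2 -= 2·r1 → [0,0,-1]

L=[[1,0,0],[2,1,0],[-1,2,1]] U=[[2,4,-4],[0,-2,-2],[0,0,-1]]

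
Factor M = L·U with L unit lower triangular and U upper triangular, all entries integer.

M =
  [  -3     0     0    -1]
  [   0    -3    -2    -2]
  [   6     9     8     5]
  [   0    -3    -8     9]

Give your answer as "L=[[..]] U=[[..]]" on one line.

  R1 -= 0·R0 → [0,-3,-2,-2]
  R2 -= -2·R0 → [0,9,8,3]
  R3 -= 0·R0 → [0,-3,-8,9]
  R2 -= -3·R1 → [0,0,2,-3]
  R3 -= 1·R1 → [0,0,-6,11]
  R3 -= -3·R2 → [0,0,0,2]

L=[[1,0,0,0],[0,1,0,0],[-2,-3,1,0],[0,1,-3,1]] U=[[-3,0,0,-1],[0,-3,-2,-2],[0,0,2,-3],[0,0,0,2]]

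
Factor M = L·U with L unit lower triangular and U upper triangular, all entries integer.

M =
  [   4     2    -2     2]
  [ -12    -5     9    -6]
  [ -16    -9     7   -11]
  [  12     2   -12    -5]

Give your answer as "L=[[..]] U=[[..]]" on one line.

  r1 -= -3·r0 → [0,1,3,0]
  r2 -= -4·r0 → [0,-1,-1,-3]
  r3 -= 3·r0 → [0,-4,-6,-11]
  r2 -= -1·r1 → [0,0,2,-3]
  r3 -= -4·r1 → [0,0,6,-11]
  r3 -= 3·r2 → [0,0,0,-2]

L=[[1,0,0,0],[-3,1,0,0],[-4,-1,1,0],[3,-4,3,1]] U=[[4,2,-2,2],[0,1,3,0],[0,0,2,-3],[0,0,0,-2]]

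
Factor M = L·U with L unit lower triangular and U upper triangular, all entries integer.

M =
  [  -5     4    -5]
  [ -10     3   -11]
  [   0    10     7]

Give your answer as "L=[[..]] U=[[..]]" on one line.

L=[[1,0,0],[2,1,0],[0,-2,1]] U=[[-5,4,-5],[0,-5,-1],[0,0,5]]

  row1 -= 2·row0 → [0,-5,-1]
  row2 -= 0·row0 → [0,10,7]
  row2 -= -2·row1 → [0,0,5]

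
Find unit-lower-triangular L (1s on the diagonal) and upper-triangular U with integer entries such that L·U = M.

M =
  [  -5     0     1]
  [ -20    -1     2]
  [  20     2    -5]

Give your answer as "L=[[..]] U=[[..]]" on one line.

  r1 -= 4·r0 → [0,-1,-2]
  r2 -= -4·r0 → [0,2,-1]
  r2 -= -2·r1 → [0,0,-5]

L=[[1,0,0],[4,1,0],[-4,-2,1]] U=[[-5,0,1],[0,-1,-2],[0,0,-5]]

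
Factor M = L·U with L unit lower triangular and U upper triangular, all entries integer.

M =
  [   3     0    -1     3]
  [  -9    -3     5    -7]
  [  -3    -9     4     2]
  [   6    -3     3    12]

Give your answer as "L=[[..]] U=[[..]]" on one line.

L=[[1,0,0,0],[-3,1,0,0],[-1,3,1,0],[2,1,-1,1]] U=[[3,0,-1,3],[0,-3,2,2],[0,0,-3,-1],[0,0,0,3]]

  r1 -= -3·r0 → [0,-3,2,2]
  r2 -= -1·r0 → [0,-9,3,5]
  r3 -= 2·r0 → [0,-3,5,6]
  r2 -= 3·r1 → [0,0,-3,-1]
  r3 -= 1·r1 → [0,0,3,4]
  r3 -= -1·r2 → [0,0,0,3]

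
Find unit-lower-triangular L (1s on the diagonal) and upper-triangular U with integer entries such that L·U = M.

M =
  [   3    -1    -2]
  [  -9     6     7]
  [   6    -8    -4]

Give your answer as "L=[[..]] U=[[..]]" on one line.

  R1 -= -3·R0 → [0,3,1]
  R2 -= 2·R0 → [0,-6,0]
  R2 -= -2·R1 → [0,0,2]

L=[[1,0,0],[-3,1,0],[2,-2,1]] U=[[3,-1,-2],[0,3,1],[0,0,2]]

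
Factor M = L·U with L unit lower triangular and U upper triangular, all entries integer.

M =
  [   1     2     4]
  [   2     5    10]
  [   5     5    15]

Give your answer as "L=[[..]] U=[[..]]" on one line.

L=[[1,0,0],[2,1,0],[5,-5,1]] U=[[1,2,4],[0,1,2],[0,0,5]]

  R1 -= 2·R0 → [0,1,2]
  R2 -= 5·R0 → [0,-5,-5]
  R2 -= -5·R1 → [0,0,5]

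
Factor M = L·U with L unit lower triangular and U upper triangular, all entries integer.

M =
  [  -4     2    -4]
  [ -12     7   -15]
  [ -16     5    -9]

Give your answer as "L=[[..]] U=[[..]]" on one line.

  r1 -= 3·r0 → [0,1,-3]
  r2 -= 4·r0 → [0,-3,7]
  r2 -= -3·r1 → [0,0,-2]

L=[[1,0,0],[3,1,0],[4,-3,1]] U=[[-4,2,-4],[0,1,-3],[0,0,-2]]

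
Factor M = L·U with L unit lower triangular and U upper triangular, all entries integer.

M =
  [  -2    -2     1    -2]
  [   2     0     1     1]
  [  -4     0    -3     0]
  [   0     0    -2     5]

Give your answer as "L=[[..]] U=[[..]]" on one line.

L=[[1,0,0,0],[-1,1,0,0],[2,-2,1,0],[0,0,2,1]] U=[[-2,-2,1,-2],[0,-2,2,-1],[0,0,-1,2],[0,0,0,1]]

  r1 -= -1·r0 → [0,-2,2,-1]
  r2 -= 2·r0 → [0,4,-5,4]
  r3 -= 0·r0 → [0,0,-2,5]
  r2 -= -2·r1 → [0,0,-1,2]
  r3 -= 0·r1 → [0,0,-2,5]
  r3 -= 2·r2 → [0,0,0,1]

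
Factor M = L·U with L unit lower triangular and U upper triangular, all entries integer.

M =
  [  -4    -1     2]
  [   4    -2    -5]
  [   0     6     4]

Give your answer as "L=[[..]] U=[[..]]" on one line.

L=[[1,0,0],[-1,1,0],[0,-2,1]] U=[[-4,-1,2],[0,-3,-3],[0,0,-2]]

  R1 -= -1·R0 → [0,-3,-3]
  R2 -= 0·R0 → [0,6,4]
  R2 -= -2·R1 → [0,0,-2]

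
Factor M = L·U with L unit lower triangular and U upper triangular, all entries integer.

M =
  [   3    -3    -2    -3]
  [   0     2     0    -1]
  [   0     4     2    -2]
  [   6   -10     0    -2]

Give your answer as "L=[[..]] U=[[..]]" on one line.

  row1 -= 0·row0 → [0,2,0,-1]
  row2 -= 0·row0 → [0,4,2,-2]
  row3 -= 2·row0 → [0,-4,4,4]
  row2 -= 2·row1 → [0,0,2,0]
  row3 -= -2·row1 → [0,0,4,2]
  row3 -= 2·row2 → [0,0,0,2]

L=[[1,0,0,0],[0,1,0,0],[0,2,1,0],[2,-2,2,1]] U=[[3,-3,-2,-3],[0,2,0,-1],[0,0,2,0],[0,0,0,2]]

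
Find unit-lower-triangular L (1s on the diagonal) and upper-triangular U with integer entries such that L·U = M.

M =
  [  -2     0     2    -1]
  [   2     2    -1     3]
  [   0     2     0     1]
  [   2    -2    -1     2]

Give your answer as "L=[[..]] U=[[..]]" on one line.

  R1 -= -1·R0 → [0,2,1,2]
  R2 -= 0·R0 → [0,2,0,1]
  R3 -= -1·R0 → [0,-2,1,1]
  R2 -= 1·R1 → [0,0,-1,-1]
  R3 -= -1·R1 → [0,0,2,3]
  R3 -= -2·R2 → [0,0,0,1]

L=[[1,0,0,0],[-1,1,0,0],[0,1,1,0],[-1,-1,-2,1]] U=[[-2,0,2,-1],[0,2,1,2],[0,0,-1,-1],[0,0,0,1]]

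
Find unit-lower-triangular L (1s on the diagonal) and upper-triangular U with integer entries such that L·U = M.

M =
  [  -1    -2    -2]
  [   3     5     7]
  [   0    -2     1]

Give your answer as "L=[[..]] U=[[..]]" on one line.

L=[[1,0,0],[-3,1,0],[0,2,1]] U=[[-1,-2,-2],[0,-1,1],[0,0,-1]]

  row1 -= -3·row0 → [0,-1,1]
  row2 -= 0·row0 → [0,-2,1]
  row2 -= 2·row1 → [0,0,-1]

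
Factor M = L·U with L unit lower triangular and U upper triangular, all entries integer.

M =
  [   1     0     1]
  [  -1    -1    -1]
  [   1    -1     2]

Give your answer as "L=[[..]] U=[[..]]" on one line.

L=[[1,0,0],[-1,1,0],[1,1,1]] U=[[1,0,1],[0,-1,0],[0,0,1]]

  r1 -= -1·r0 → [0,-1,0]
  r2 -= 1·r0 → [0,-1,1]
  r2 -= 1·r1 → [0,0,1]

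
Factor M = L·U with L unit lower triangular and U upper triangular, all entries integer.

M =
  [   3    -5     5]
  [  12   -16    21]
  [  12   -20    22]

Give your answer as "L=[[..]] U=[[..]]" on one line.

  R1 -= 4·R0 → [0,4,1]
  R2 -= 4·R0 → [0,0,2]
  R2 -= 0·R1 → [0,0,2]

L=[[1,0,0],[4,1,0],[4,0,1]] U=[[3,-5,5],[0,4,1],[0,0,2]]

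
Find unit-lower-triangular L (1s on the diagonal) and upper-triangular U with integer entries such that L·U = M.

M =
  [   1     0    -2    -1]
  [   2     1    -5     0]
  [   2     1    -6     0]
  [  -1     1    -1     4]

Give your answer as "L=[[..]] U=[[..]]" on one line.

L=[[1,0,0,0],[2,1,0,0],[2,1,1,0],[-1,1,2,1]] U=[[1,0,-2,-1],[0,1,-1,2],[0,0,-1,0],[0,0,0,1]]

  R1 -= 2·R0 → [0,1,-1,2]
  R2 -= 2·R0 → [0,1,-2,2]
  R3 -= -1·R0 → [0,1,-3,3]
  R2 -= 1·R1 → [0,0,-1,0]
  R3 -= 1·R1 → [0,0,-2,1]
  R3 -= 2·R2 → [0,0,0,1]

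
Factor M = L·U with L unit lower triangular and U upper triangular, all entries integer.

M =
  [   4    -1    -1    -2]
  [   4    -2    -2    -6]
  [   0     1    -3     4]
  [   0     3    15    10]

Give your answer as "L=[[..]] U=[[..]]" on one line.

L=[[1,0,0,0],[1,1,0,0],[0,-1,1,0],[0,-3,-3,1]] U=[[4,-1,-1,-2],[0,-1,-1,-4],[0,0,-4,0],[0,0,0,-2]]

  r1 -= 1·r0 → [0,-1,-1,-4]
  r2 -= 0·r0 → [0,1,-3,4]
  r3 -= 0·r0 → [0,3,15,10]
  r2 -= -1·r1 → [0,0,-4,0]
  r3 -= -3·r1 → [0,0,12,-2]
  r3 -= -3·r2 → [0,0,0,-2]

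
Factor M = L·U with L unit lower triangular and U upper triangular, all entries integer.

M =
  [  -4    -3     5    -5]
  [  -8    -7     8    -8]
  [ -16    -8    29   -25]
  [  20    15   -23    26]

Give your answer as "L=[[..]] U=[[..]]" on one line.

  r1 -= 2·r0 → [0,-1,-2,2]
  r2 -= 4·r0 → [0,4,9,-5]
  r3 -= -5·r0 → [0,0,2,1]
  r2 -= -4·r1 → [0,0,1,3]
  r3 -= 0·r1 → [0,0,2,1]
  r3 -= 2·r2 → [0,0,0,-5]

L=[[1,0,0,0],[2,1,0,0],[4,-4,1,0],[-5,0,2,1]] U=[[-4,-3,5,-5],[0,-1,-2,2],[0,0,1,3],[0,0,0,-5]]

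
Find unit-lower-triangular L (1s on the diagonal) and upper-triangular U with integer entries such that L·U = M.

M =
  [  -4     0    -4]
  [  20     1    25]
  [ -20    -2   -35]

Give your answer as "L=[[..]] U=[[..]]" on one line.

L=[[1,0,0],[-5,1,0],[5,-2,1]] U=[[-4,0,-4],[0,1,5],[0,0,-5]]

  r1 -= -5·r0 → [0,1,5]
  r2 -= 5·r0 → [0,-2,-15]
  r2 -= -2·r1 → [0,0,-5]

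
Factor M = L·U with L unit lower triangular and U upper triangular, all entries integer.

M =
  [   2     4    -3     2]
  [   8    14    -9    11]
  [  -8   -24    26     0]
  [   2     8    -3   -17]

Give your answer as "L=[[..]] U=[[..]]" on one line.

  row1 -= 4·row0 → [0,-2,3,3]
  row2 -= -4·row0 → [0,-8,14,8]
  row3 -= 1·row0 → [0,4,0,-19]
  row2 -= 4·row1 → [0,0,2,-4]
  row3 -= -2·row1 → [0,0,6,-13]
  row3 -= 3·row2 → [0,0,0,-1]

L=[[1,0,0,0],[4,1,0,0],[-4,4,1,0],[1,-2,3,1]] U=[[2,4,-3,2],[0,-2,3,3],[0,0,2,-4],[0,0,0,-1]]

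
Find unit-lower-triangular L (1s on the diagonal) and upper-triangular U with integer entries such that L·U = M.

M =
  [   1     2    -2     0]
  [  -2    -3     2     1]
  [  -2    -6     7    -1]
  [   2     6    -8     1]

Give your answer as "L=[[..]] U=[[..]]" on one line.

L=[[1,0,0,0],[-2,1,0,0],[-2,-2,1,0],[2,2,0,1]] U=[[1,2,-2,0],[0,1,-2,1],[0,0,-1,1],[0,0,0,-1]]

  r1 -= -2·r0 → [0,1,-2,1]
  r2 -= -2·r0 → [0,-2,3,-1]
  r3 -= 2·r0 → [0,2,-4,1]
  r2 -= -2·r1 → [0,0,-1,1]
  r3 -= 2·r1 → [0,0,0,-1]
  r3 -= 0·r2 → [0,0,0,-1]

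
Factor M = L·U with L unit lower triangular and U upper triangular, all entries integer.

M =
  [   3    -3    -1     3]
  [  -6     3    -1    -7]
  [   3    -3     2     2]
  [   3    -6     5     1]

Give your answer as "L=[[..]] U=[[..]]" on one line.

  r1 -= -2·r0 → [0,-3,-3,-1]
  r2 -= 1·r0 → [0,0,3,-1]
  r3 -= 1·r0 → [0,-3,6,-2]
  r2 -= 0·r1 → [0,0,3,-1]
  r3 -= 1·r1 → [0,0,9,-1]
  r3 -= 3·r2 → [0,0,0,2]

L=[[1,0,0,0],[-2,1,0,0],[1,0,1,0],[1,1,3,1]] U=[[3,-3,-1,3],[0,-3,-3,-1],[0,0,3,-1],[0,0,0,2]]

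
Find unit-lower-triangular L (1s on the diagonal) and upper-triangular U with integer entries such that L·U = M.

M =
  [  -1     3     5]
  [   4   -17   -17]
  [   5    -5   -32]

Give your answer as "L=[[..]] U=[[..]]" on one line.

L=[[1,0,0],[-4,1,0],[-5,-2,1]] U=[[-1,3,5],[0,-5,3],[0,0,-1]]

  r1 -= -4·r0 → [0,-5,3]
  r2 -= -5·r0 → [0,10,-7]
  r2 -= -2·r1 → [0,0,-1]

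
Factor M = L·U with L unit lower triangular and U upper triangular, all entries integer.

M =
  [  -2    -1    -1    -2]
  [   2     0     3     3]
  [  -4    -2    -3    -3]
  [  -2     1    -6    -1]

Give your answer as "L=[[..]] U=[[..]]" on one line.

  R1 -= -1·R0 → [0,-1,2,1]
  R2 -= 2·R0 → [0,0,-1,1]
  R3 -= 1·R0 → [0,2,-5,1]
  R2 -= 0·R1 → [0,0,-1,1]
  R3 -= -2·R1 → [0,0,-1,3]
  R3 -= 1·R2 → [0,0,0,2]

L=[[1,0,0,0],[-1,1,0,0],[2,0,1,0],[1,-2,1,1]] U=[[-2,-1,-1,-2],[0,-1,2,1],[0,0,-1,1],[0,0,0,2]]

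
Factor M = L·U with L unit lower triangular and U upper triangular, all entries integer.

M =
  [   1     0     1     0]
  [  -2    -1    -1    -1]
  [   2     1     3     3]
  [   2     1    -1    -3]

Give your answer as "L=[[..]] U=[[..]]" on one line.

  R1 -= -2·R0 → [0,-1,1,-1]
  R2 -= 2·R0 → [0,1,1,3]
  R3 -= 2·R0 → [0,1,-3,-3]
  R2 -= -1·R1 → [0,0,2,2]
  R3 -= -1·R1 → [0,0,-2,-4]
  R3 -= -1·R2 → [0,0,0,-2]

L=[[1,0,0,0],[-2,1,0,0],[2,-1,1,0],[2,-1,-1,1]] U=[[1,0,1,0],[0,-1,1,-1],[0,0,2,2],[0,0,0,-2]]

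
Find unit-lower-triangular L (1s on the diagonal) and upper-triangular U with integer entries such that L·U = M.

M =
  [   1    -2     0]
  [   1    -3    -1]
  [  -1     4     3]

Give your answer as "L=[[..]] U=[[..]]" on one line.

L=[[1,0,0],[1,1,0],[-1,-2,1]] U=[[1,-2,0],[0,-1,-1],[0,0,1]]

  r1 -= 1·r0 → [0,-1,-1]
  r2 -= -1·r0 → [0,2,3]
  r2 -= -2·r1 → [0,0,1]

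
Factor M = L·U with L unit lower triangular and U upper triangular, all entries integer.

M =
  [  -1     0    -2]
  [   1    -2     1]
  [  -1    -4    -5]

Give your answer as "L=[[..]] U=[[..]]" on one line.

  r1 -= -1·r0 → [0,-2,-1]
  r2 -= 1·r0 → [0,-4,-3]
  r2 -= 2·r1 → [0,0,-1]

L=[[1,0,0],[-1,1,0],[1,2,1]] U=[[-1,0,-2],[0,-2,-1],[0,0,-1]]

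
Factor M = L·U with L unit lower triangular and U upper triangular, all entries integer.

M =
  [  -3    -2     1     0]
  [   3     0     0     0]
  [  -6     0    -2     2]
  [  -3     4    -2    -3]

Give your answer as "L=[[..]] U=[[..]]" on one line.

L=[[1,0,0,0],[-1,1,0,0],[2,-2,1,0],[1,-3,0,1]] U=[[-3,-2,1,0],[0,-2,1,0],[0,0,-2,2],[0,0,0,-3]]

  R1 -= -1·R0 → [0,-2,1,0]
  R2 -= 2·R0 → [0,4,-4,2]
  R3 -= 1·R0 → [0,6,-3,-3]
  R2 -= -2·R1 → [0,0,-2,2]
  R3 -= -3·R1 → [0,0,0,-3]
  R3 -= 0·R2 → [0,0,0,-3]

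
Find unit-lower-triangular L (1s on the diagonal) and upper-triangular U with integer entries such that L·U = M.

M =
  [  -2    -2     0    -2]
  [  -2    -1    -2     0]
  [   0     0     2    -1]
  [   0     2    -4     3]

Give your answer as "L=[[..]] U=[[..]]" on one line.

L=[[1,0,0,0],[1,1,0,0],[0,0,1,0],[0,2,0,1]] U=[[-2,-2,0,-2],[0,1,-2,2],[0,0,2,-1],[0,0,0,-1]]

  r1 -= 1·r0 → [0,1,-2,2]
  r2 -= 0·r0 → [0,0,2,-1]
  r3 -= 0·r0 → [0,2,-4,3]
  r2 -= 0·r1 → [0,0,2,-1]
  r3 -= 2·r1 → [0,0,0,-1]
  r3 -= 0·r2 → [0,0,0,-1]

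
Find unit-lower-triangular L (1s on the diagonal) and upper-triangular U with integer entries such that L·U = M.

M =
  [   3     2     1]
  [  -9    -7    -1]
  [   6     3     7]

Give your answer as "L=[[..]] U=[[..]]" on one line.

L=[[1,0,0],[-3,1,0],[2,1,1]] U=[[3,2,1],[0,-1,2],[0,0,3]]

  R1 -= -3·R0 → [0,-1,2]
  R2 -= 2·R0 → [0,-1,5]
  R2 -= 1·R1 → [0,0,3]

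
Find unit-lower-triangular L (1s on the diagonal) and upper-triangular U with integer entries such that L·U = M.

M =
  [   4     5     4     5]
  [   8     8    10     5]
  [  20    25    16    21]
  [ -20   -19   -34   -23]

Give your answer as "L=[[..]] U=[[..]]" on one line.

L=[[1,0,0,0],[2,1,0,0],[5,0,1,0],[-5,-3,2,1]] U=[[4,5,4,5],[0,-2,2,-5],[0,0,-4,-4],[0,0,0,-5]]

  row1 -= 2·row0 → [0,-2,2,-5]
  row2 -= 5·row0 → [0,0,-4,-4]
  row3 -= -5·row0 → [0,6,-14,2]
  row2 -= 0·row1 → [0,0,-4,-4]
  row3 -= -3·row1 → [0,0,-8,-13]
  row3 -= 2·row2 → [0,0,0,-5]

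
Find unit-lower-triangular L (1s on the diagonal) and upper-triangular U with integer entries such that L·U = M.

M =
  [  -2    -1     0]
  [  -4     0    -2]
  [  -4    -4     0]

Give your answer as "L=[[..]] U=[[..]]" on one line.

L=[[1,0,0],[2,1,0],[2,-1,1]] U=[[-2,-1,0],[0,2,-2],[0,0,-2]]

  R1 -= 2·R0 → [0,2,-2]
  R2 -= 2·R0 → [0,-2,0]
  R2 -= -1·R1 → [0,0,-2]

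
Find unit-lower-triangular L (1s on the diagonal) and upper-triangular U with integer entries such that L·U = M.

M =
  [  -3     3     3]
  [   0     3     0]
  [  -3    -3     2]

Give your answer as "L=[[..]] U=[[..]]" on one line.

L=[[1,0,0],[0,1,0],[1,-2,1]] U=[[-3,3,3],[0,3,0],[0,0,-1]]

  r1 -= 0·r0 → [0,3,0]
  r2 -= 1·r0 → [0,-6,-1]
  r2 -= -2·r1 → [0,0,-1]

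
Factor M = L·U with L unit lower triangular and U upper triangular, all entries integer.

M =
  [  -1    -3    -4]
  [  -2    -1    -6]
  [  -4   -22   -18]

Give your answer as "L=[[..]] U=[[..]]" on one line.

  r1 -= 2·r0 → [0,5,2]
  r2 -= 4·r0 → [0,-10,-2]
  r2 -= -2·r1 → [0,0,2]

L=[[1,0,0],[2,1,0],[4,-2,1]] U=[[-1,-3,-4],[0,5,2],[0,0,2]]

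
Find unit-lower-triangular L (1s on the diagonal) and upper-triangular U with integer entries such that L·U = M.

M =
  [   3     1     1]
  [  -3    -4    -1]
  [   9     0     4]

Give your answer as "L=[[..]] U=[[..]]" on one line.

  r1 -= -1·r0 → [0,-3,0]
  r2 -= 3·r0 → [0,-3,1]
  r2 -= 1·r1 → [0,0,1]

L=[[1,0,0],[-1,1,0],[3,1,1]] U=[[3,1,1],[0,-3,0],[0,0,1]]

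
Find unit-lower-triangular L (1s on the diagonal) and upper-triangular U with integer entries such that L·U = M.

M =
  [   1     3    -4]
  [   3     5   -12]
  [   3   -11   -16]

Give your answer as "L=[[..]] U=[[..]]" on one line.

L=[[1,0,0],[3,1,0],[3,5,1]] U=[[1,3,-4],[0,-4,0],[0,0,-4]]

  row1 -= 3·row0 → [0,-4,0]
  row2 -= 3·row0 → [0,-20,-4]
  row2 -= 5·row1 → [0,0,-4]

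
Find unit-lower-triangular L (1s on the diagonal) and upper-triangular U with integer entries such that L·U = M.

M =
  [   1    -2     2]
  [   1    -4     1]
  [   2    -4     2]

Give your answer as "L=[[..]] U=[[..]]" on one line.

  row1 -= 1·row0 → [0,-2,-1]
  row2 -= 2·row0 → [0,0,-2]
  row2 -= 0·row1 → [0,0,-2]

L=[[1,0,0],[1,1,0],[2,0,1]] U=[[1,-2,2],[0,-2,-1],[0,0,-2]]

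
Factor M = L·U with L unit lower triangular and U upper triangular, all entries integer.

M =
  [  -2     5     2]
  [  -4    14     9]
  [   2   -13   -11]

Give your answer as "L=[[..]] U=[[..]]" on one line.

L=[[1,0,0],[2,1,0],[-1,-2,1]] U=[[-2,5,2],[0,4,5],[0,0,1]]

  row1 -= 2·row0 → [0,4,5]
  row2 -= -1·row0 → [0,-8,-9]
  row2 -= -2·row1 → [0,0,1]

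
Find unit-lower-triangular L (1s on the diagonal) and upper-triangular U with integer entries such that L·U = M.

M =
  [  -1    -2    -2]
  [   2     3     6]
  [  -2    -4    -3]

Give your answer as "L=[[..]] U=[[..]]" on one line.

  r1 -= -2·r0 → [0,-1,2]
  r2 -= 2·r0 → [0,0,1]
  r2 -= 0·r1 → [0,0,1]

L=[[1,0,0],[-2,1,0],[2,0,1]] U=[[-1,-2,-2],[0,-1,2],[0,0,1]]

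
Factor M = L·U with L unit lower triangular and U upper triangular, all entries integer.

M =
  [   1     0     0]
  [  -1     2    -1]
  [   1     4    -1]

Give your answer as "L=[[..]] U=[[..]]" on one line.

L=[[1,0,0],[-1,1,0],[1,2,1]] U=[[1,0,0],[0,2,-1],[0,0,1]]

  r1 -= -1·r0 → [0,2,-1]
  r2 -= 1·r0 → [0,4,-1]
  r2 -= 2·r1 → [0,0,1]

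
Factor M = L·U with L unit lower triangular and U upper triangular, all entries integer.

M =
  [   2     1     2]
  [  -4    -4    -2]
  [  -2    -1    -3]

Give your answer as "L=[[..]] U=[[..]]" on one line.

  R1 -= -2·R0 → [0,-2,2]
  R2 -= -1·R0 → [0,0,-1]
  R2 -= 0·R1 → [0,0,-1]

L=[[1,0,0],[-2,1,0],[-1,0,1]] U=[[2,1,2],[0,-2,2],[0,0,-1]]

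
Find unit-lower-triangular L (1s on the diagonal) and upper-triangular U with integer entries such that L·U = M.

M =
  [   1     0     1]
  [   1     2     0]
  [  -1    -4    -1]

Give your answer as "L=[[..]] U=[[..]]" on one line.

L=[[1,0,0],[1,1,0],[-1,-2,1]] U=[[1,0,1],[0,2,-1],[0,0,-2]]

  r1 -= 1·r0 → [0,2,-1]
  r2 -= -1·r0 → [0,-4,0]
  r2 -= -2·r1 → [0,0,-2]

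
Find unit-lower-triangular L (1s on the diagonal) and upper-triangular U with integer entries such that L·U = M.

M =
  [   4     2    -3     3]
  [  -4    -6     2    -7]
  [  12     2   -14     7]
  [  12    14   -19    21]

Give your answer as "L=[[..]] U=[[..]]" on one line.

L=[[1,0,0,0],[-1,1,0,0],[3,1,1,0],[3,-2,3,1]] U=[[4,2,-3,3],[0,-4,-1,-4],[0,0,-4,2],[0,0,0,-2]]

  r1 -= -1·r0 → [0,-4,-1,-4]
  r2 -= 3·r0 → [0,-4,-5,-2]
  r3 -= 3·r0 → [0,8,-10,12]
  r2 -= 1·r1 → [0,0,-4,2]
  r3 -= -2·r1 → [0,0,-12,4]
  r3 -= 3·r2 → [0,0,0,-2]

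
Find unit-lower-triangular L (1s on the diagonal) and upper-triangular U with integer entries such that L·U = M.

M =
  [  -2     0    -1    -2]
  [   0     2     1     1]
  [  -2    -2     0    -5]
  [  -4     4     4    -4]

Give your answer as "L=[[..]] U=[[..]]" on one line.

  r1 -= 0·r0 → [0,2,1,1]
  r2 -= 1·r0 → [0,-2,1,-3]
  r3 -= 2·r0 → [0,4,6,0]
  r2 -= -1·r1 → [0,0,2,-2]
  r3 -= 2·r1 → [0,0,4,-2]
  r3 -= 2·r2 → [0,0,0,2]

L=[[1,0,0,0],[0,1,0,0],[1,-1,1,0],[2,2,2,1]] U=[[-2,0,-1,-2],[0,2,1,1],[0,0,2,-2],[0,0,0,2]]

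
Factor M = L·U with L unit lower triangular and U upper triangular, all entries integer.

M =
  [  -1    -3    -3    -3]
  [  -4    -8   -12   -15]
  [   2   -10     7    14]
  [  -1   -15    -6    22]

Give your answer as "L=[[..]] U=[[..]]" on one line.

  r1 -= 4·r0 → [0,4,0,-3]
  r2 -= -2·r0 → [0,-16,1,8]
  r3 -= 1·r0 → [0,-12,-3,25]
  r2 -= -4·r1 → [0,0,1,-4]
  r3 -= -3·r1 → [0,0,-3,16]
  r3 -= -3·r2 → [0,0,0,4]

L=[[1,0,0,0],[4,1,0,0],[-2,-4,1,0],[1,-3,-3,1]] U=[[-1,-3,-3,-3],[0,4,0,-3],[0,0,1,-4],[0,0,0,4]]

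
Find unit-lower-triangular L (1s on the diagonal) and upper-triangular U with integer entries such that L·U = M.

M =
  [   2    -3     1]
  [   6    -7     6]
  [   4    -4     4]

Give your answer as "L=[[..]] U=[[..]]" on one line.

L=[[1,0,0],[3,1,0],[2,1,1]] U=[[2,-3,1],[0,2,3],[0,0,-1]]

  r1 -= 3·r0 → [0,2,3]
  r2 -= 2·r0 → [0,2,2]
  r2 -= 1·r1 → [0,0,-1]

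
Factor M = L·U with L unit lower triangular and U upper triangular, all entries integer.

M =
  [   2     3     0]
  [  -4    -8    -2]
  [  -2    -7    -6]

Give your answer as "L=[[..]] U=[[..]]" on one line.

  r1 -= -2·r0 → [0,-2,-2]
  r2 -= -1·r0 → [0,-4,-6]
  r2 -= 2·r1 → [0,0,-2]

L=[[1,0,0],[-2,1,0],[-1,2,1]] U=[[2,3,0],[0,-2,-2],[0,0,-2]]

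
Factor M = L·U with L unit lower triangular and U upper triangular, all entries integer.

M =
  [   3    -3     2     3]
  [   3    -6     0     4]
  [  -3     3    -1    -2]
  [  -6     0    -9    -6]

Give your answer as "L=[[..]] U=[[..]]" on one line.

L=[[1,0,0,0],[1,1,0,0],[-1,0,1,0],[-2,2,-1,1]] U=[[3,-3,2,3],[0,-3,-2,1],[0,0,1,1],[0,0,0,-1]]

  r1 -= 1·r0 → [0,-3,-2,1]
  r2 -= -1·r0 → [0,0,1,1]
  r3 -= -2·r0 → [0,-6,-5,0]
  r2 -= 0·r1 → [0,0,1,1]
  r3 -= 2·r1 → [0,0,-1,-2]
  r3 -= -1·r2 → [0,0,0,-1]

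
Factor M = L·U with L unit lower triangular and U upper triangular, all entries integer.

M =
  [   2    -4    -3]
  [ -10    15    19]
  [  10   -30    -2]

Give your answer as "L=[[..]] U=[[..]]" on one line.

L=[[1,0,0],[-5,1,0],[5,2,1]] U=[[2,-4,-3],[0,-5,4],[0,0,5]]

  row1 -= -5·row0 → [0,-5,4]
  row2 -= 5·row0 → [0,-10,13]
  row2 -= 2·row1 → [0,0,5]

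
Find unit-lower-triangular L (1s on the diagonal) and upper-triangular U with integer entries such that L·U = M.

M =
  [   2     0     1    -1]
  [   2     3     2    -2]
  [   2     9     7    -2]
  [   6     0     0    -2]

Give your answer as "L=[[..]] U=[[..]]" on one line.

  R1 -= 1·R0 → [0,3,1,-1]
  R2 -= 1·R0 → [0,9,6,-1]
  R3 -= 3·R0 → [0,0,-3,1]
  R2 -= 3·R1 → [0,0,3,2]
  R3 -= 0·R1 → [0,0,-3,1]
  R3 -= -1·R2 → [0,0,0,3]

L=[[1,0,0,0],[1,1,0,0],[1,3,1,0],[3,0,-1,1]] U=[[2,0,1,-1],[0,3,1,-1],[0,0,3,2],[0,0,0,3]]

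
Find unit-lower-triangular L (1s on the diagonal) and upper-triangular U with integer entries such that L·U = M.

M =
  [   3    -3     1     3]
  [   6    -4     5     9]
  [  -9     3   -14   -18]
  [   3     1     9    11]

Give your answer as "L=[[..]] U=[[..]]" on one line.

  R1 -= 2·R0 → [0,2,3,3]
  R2 -= -3·R0 → [0,-6,-11,-9]
  R3 -= 1·R0 → [0,4,8,8]
  R2 -= -3·R1 → [0,0,-2,0]
  R3 -= 2·R1 → [0,0,2,2]
  R3 -= -1·R2 → [0,0,0,2]

L=[[1,0,0,0],[2,1,0,0],[-3,-3,1,0],[1,2,-1,1]] U=[[3,-3,1,3],[0,2,3,3],[0,0,-2,0],[0,0,0,2]]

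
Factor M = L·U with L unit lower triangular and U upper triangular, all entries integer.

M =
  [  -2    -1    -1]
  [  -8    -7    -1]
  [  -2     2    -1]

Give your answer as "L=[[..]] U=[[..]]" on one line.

L=[[1,0,0],[4,1,0],[1,-1,1]] U=[[-2,-1,-1],[0,-3,3],[0,0,3]]

  R1 -= 4·R0 → [0,-3,3]
  R2 -= 1·R0 → [0,3,0]
  R2 -= -1·R1 → [0,0,3]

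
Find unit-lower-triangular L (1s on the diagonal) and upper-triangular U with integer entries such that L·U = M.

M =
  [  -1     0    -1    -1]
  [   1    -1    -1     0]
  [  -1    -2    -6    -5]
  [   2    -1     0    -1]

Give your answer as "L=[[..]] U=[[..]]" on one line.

L=[[1,0,0,0],[-1,1,0,0],[1,2,1,0],[-2,1,0,1]] U=[[-1,0,-1,-1],[0,-1,-2,-1],[0,0,-1,-2],[0,0,0,-2]]

  row1 -= -1·row0 → [0,-1,-2,-1]
  row2 -= 1·row0 → [0,-2,-5,-4]
  row3 -= -2·row0 → [0,-1,-2,-3]
  row2 -= 2·row1 → [0,0,-1,-2]
  row3 -= 1·row1 → [0,0,0,-2]
  row3 -= 0·row2 → [0,0,0,-2]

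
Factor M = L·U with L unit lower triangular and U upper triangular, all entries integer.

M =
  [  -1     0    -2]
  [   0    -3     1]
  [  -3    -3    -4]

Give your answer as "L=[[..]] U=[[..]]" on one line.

L=[[1,0,0],[0,1,0],[3,1,1]] U=[[-1,0,-2],[0,-3,1],[0,0,1]]

  R1 -= 0·R0 → [0,-3,1]
  R2 -= 3·R0 → [0,-3,2]
  R2 -= 1·R1 → [0,0,1]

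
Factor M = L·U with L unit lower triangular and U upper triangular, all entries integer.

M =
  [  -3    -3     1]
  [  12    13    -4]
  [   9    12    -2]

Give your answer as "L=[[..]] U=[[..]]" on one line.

L=[[1,0,0],[-4,1,0],[-3,3,1]] U=[[-3,-3,1],[0,1,0],[0,0,1]]

  r1 -= -4·r0 → [0,1,0]
  r2 -= -3·r0 → [0,3,1]
  r2 -= 3·r1 → [0,0,1]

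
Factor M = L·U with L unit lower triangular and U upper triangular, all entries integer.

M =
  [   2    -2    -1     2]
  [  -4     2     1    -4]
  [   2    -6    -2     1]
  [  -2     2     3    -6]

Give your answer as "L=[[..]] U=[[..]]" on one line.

  r1 -= -2·r0 → [0,-2,-1,0]
  r2 -= 1·r0 → [0,-4,-1,-1]
  r3 -= -1·r0 → [0,0,2,-4]
  r2 -= 2·r1 → [0,0,1,-1]
  r3 -= 0·r1 → [0,0,2,-4]
  r3 -= 2·r2 → [0,0,0,-2]

L=[[1,0,0,0],[-2,1,0,0],[1,2,1,0],[-1,0,2,1]] U=[[2,-2,-1,2],[0,-2,-1,0],[0,0,1,-1],[0,0,0,-2]]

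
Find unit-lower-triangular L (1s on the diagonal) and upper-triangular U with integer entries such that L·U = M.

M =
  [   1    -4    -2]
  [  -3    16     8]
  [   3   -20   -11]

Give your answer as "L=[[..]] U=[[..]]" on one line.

L=[[1,0,0],[-3,1,0],[3,-2,1]] U=[[1,-4,-2],[0,4,2],[0,0,-1]]

  r1 -= -3·r0 → [0,4,2]
  r2 -= 3·r0 → [0,-8,-5]
  r2 -= -2·r1 → [0,0,-1]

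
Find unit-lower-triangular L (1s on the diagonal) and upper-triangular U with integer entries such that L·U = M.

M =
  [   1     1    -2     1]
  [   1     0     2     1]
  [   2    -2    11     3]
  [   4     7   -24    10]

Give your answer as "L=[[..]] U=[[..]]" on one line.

  row1 -= 1·row0 → [0,-1,4,0]
  row2 -= 2·row0 → [0,-4,15,1]
  row3 -= 4·row0 → [0,3,-16,6]
  row2 -= 4·row1 → [0,0,-1,1]
  row3 -= -3·row1 → [0,0,-4,6]
  row3 -= 4·row2 → [0,0,0,2]

L=[[1,0,0,0],[1,1,0,0],[2,4,1,0],[4,-3,4,1]] U=[[1,1,-2,1],[0,-1,4,0],[0,0,-1,1],[0,0,0,2]]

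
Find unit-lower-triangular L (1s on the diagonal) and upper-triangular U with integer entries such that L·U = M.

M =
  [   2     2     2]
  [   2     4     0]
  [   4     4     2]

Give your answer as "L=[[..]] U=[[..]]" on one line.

  row1 -= 1·row0 → [0,2,-2]
  row2 -= 2·row0 → [0,0,-2]
  row2 -= 0·row1 → [0,0,-2]

L=[[1,0,0],[1,1,0],[2,0,1]] U=[[2,2,2],[0,2,-2],[0,0,-2]]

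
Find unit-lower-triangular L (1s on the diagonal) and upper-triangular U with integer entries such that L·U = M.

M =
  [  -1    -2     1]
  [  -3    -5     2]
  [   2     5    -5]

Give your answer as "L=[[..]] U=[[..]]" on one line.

L=[[1,0,0],[3,1,0],[-2,1,1]] U=[[-1,-2,1],[0,1,-1],[0,0,-2]]

  row1 -= 3·row0 → [0,1,-1]
  row2 -= -2·row0 → [0,1,-3]
  row2 -= 1·row1 → [0,0,-2]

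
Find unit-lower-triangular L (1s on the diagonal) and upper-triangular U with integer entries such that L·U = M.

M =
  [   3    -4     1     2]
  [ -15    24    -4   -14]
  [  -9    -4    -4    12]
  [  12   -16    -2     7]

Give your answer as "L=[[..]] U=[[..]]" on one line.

L=[[1,0,0,0],[-5,1,0,0],[-3,-4,1,0],[4,0,-2,1]] U=[[3,-4,1,2],[0,4,1,-4],[0,0,3,2],[0,0,0,3]]

  row1 -= -5·row0 → [0,4,1,-4]
  row2 -= -3·row0 → [0,-16,-1,18]
  row3 -= 4·row0 → [0,0,-6,-1]
  row2 -= -4·row1 → [0,0,3,2]
  row3 -= 0·row1 → [0,0,-6,-1]
  row3 -= -2·row2 → [0,0,0,3]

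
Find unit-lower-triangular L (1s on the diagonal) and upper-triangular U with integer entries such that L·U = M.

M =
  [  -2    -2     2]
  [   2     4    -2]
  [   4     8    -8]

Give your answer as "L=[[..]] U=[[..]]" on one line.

  row1 -= -1·row0 → [0,2,0]
  row2 -= -2·row0 → [0,4,-4]
  row2 -= 2·row1 → [0,0,-4]

L=[[1,0,0],[-1,1,0],[-2,2,1]] U=[[-2,-2,2],[0,2,0],[0,0,-4]]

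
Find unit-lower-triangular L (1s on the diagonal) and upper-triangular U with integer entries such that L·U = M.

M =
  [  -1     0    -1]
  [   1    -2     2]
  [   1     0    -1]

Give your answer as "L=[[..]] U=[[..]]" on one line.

L=[[1,0,0],[-1,1,0],[-1,0,1]] U=[[-1,0,-1],[0,-2,1],[0,0,-2]]

  r1 -= -1·r0 → [0,-2,1]
  r2 -= -1·r0 → [0,0,-2]
  r2 -= 0·r1 → [0,0,-2]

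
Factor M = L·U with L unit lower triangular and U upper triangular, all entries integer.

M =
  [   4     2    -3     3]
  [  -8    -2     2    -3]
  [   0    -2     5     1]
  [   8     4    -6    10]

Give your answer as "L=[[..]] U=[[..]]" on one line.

  r1 -= -2·r0 → [0,2,-4,3]
  r2 -= 0·r0 → [0,-2,5,1]
  r3 -= 2·r0 → [0,0,0,4]
  r2 -= -1·r1 → [0,0,1,4]
  r3 -= 0·r1 → [0,0,0,4]
  r3 -= 0·r2 → [0,0,0,4]

L=[[1,0,0,0],[-2,1,0,0],[0,-1,1,0],[2,0,0,1]] U=[[4,2,-3,3],[0,2,-4,3],[0,0,1,4],[0,0,0,4]]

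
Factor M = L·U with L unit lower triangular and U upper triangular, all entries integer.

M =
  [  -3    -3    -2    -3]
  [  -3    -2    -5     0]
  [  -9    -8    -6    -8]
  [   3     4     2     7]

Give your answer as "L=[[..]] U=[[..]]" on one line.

  row1 -= 1·row0 → [0,1,-3,3]
  row2 -= 3·row0 → [0,1,0,1]
  row3 -= -1·row0 → [0,1,0,4]
  row2 -= 1·row1 → [0,0,3,-2]
  row3 -= 1·row1 → [0,0,3,1]
  row3 -= 1·row2 → [0,0,0,3]

L=[[1,0,0,0],[1,1,0,0],[3,1,1,0],[-1,1,1,1]] U=[[-3,-3,-2,-3],[0,1,-3,3],[0,0,3,-2],[0,0,0,3]]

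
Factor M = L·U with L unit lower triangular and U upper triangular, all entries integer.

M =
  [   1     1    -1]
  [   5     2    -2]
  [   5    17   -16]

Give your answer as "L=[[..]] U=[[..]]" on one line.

L=[[1,0,0],[5,1,0],[5,-4,1]] U=[[1,1,-1],[0,-3,3],[0,0,1]]

  r1 -= 5·r0 → [0,-3,3]
  r2 -= 5·r0 → [0,12,-11]
  r2 -= -4·r1 → [0,0,1]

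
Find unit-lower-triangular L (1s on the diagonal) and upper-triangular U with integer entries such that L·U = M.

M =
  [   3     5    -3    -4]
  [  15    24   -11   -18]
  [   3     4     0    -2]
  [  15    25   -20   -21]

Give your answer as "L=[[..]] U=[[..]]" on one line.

L=[[1,0,0,0],[5,1,0,0],[1,1,1,0],[5,0,5,1]] U=[[3,5,-3,-4],[0,-1,4,2],[0,0,-1,0],[0,0,0,-1]]

  r1 -= 5·r0 → [0,-1,4,2]
  r2 -= 1·r0 → [0,-1,3,2]
  r3 -= 5·r0 → [0,0,-5,-1]
  r2 -= 1·r1 → [0,0,-1,0]
  r3 -= 0·r1 → [0,0,-5,-1]
  r3 -= 5·r2 → [0,0,0,-1]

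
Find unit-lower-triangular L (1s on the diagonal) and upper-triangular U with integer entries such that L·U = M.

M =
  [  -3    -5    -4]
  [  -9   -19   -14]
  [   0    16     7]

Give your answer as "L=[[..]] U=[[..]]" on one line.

L=[[1,0,0],[3,1,0],[0,-4,1]] U=[[-3,-5,-4],[0,-4,-2],[0,0,-1]]

  r1 -= 3·r0 → [0,-4,-2]
  r2 -= 0·r0 → [0,16,7]
  r2 -= -4·r1 → [0,0,-1]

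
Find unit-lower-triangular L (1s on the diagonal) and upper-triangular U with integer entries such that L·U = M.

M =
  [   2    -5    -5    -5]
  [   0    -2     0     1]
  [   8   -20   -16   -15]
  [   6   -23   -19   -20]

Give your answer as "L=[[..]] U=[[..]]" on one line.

L=[[1,0,0,0],[0,1,0,0],[4,0,1,0],[3,4,-1,1]] U=[[2,-5,-5,-5],[0,-2,0,1],[0,0,4,5],[0,0,0,-4]]

  row1 -= 0·row0 → [0,-2,0,1]
  row2 -= 4·row0 → [0,0,4,5]
  row3 -= 3·row0 → [0,-8,-4,-5]
  row2 -= 0·row1 → [0,0,4,5]
  row3 -= 4·row1 → [0,0,-4,-9]
  row3 -= -1·row2 → [0,0,0,-4]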